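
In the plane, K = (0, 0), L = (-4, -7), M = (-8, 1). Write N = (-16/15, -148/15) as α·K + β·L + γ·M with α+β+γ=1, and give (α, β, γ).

Signed area of the reference triangle: [KLM] = ½·(0·(-7−1) + (-4)·(1−0) + (-8)·(0−(-7))) = ½·(0 − 4 − 56) = -30.
[NLM] = ½·((-16/15)·(-7−1) + (-4)·(1−(-148/15)) + (-8)·(-148/15−(-7))) = ½·(128/15 − 652/15 + 344/15) = -6, so the K-coordinate is (-6)/(-30) = 1/5.
[KNM] = ½·(0·(-148/15−1) + (-16/15)·(1−0) + (-8)·(0−(-148/15))) = ½·(0 − 16/15 − 1184/15) = -40, so the L-coordinate is 4/3.
[KLN] = ½·(0·(-7−(-148/15)) + (-4)·(-148/15−0) + (-16/15)·(0−(-7))) = ½·(0 + 592/15 − 112/15) = 16, so the M-coordinate is -8/15.
Check: 1/5 + 4/3 − 8/15 = 1.

(1/5, 4/3, -8/15)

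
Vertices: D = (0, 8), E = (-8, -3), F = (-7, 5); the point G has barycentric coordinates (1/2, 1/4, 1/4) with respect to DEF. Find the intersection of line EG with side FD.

(-7/3, 7)

Line EG meets FD where the E-coordinate vanishes; zeroing G's E-weight and renormalizing leaves F, D-weights 1/4 : 1/2 → (1/3, 2/3).
So H = (1/3)·F + (2/3)·D = (-7/3, 7).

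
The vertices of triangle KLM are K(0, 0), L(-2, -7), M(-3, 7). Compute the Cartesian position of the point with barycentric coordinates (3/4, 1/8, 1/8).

N = (3/4)·K + (1/8)·L + (1/8)·M.
x-coordinate: (3/4)·0 + (1/8)·(-2) + (1/8)·(-3) = -5/8.
y-coordinate: (3/4)·0 + (1/8)·(-7) + (1/8)·7 = 0.

(-5/8, 0)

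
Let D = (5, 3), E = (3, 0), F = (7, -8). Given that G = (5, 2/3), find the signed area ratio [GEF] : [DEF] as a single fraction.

2/3

[DEF] = ½·(5·(0−(-8)) + 3·(-8−3) + 7·(3−0)) = ½·(40 − 33 + 21) = 14.
[GEF] = ½·(5·(0−(-8)) + 3·(-8−(2/3)) + 7·(2/3−0)) = ½·(40 − 26 + 14/3) = 28/3, so the ratio is (28/3)/14 = 2/3.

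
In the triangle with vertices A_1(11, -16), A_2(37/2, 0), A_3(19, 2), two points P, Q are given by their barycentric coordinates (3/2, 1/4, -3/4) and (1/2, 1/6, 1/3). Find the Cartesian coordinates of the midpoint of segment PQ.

(523/48, -197/12)

Barycentric coordinates of the midpoint are the average: (1, 5/24, -5/24).
Converting: 1·A_1 + (5/24)·A_2 + (-5/24)·A_3 = (523/48, -197/12).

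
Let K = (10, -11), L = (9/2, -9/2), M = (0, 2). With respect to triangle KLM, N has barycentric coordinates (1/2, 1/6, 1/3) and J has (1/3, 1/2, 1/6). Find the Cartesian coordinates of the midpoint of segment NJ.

(17/3, -67/12)

Barycentric coordinates of the midpoint are the average: (5/12, 1/3, 1/4).
Converting: (5/12)·K + (1/3)·L + (1/4)·M = (17/3, -67/12).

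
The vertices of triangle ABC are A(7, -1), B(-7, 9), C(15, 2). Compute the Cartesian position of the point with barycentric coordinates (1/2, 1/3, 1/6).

(11/3, 17/6)

P = (1/2)·A + (1/3)·B + (1/6)·C.
x-coordinate: (1/2)·7 + (1/3)·(-7) + (1/6)·15 = 11/3.
y-coordinate: (1/2)·(-1) + (1/3)·9 + (1/6)·2 = 17/6.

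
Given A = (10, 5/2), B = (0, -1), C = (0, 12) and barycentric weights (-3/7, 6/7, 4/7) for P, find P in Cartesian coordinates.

P = (-3/7)·A + (6/7)·B + (4/7)·C.
x-coordinate: (-3/7)·10 + (6/7)·0 + (4/7)·0 = -30/7.
y-coordinate: (-3/7)·(5/2) + (6/7)·(-1) + (4/7)·12 = 69/14.

(-30/7, 69/14)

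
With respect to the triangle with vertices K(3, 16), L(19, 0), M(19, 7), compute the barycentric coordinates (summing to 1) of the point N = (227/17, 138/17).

Signed area of the reference triangle: [KLM] = ½·(3·(0−7) + 19·(7−16) + 19·(16−0)) = ½·(-21 − 171 + 304) = 56.
[NLM] = ½·((227/17)·(0−7) + 19·(7−(138/17)) + 19·(138/17−0)) = ½·(-1589/17 − 361/17 + 2622/17) = 336/17, so the K-coordinate is (336/17)/56 = 6/17.
[KNM] = ½·(3·(138/17−7) + (227/17)·(7−16) + 19·(16−(138/17))) = ½·(57/17 − 2043/17 + 2546/17) = 280/17, so the L-coordinate is 5/17.
[KLN] = ½·(3·(0−(138/17)) + 19·(138/17−16) + (227/17)·(16−0)) = ½·(-414/17 − 2546/17 + 3632/17) = 336/17, so the M-coordinate is 6/17.
Check: 6/17 + 5/17 + 6/17 = 1.

(6/17, 5/17, 6/17)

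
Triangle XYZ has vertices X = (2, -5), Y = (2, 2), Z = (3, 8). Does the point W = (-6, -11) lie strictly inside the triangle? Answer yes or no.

Barycentric coordinates of W: (-5, 14, -8).
The three coordinates are negative, positive, negative; a point is interior exactly when all three are positive.

no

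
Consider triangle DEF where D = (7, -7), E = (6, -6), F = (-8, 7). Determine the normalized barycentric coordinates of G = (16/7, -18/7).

Signed area of the reference triangle: [DEF] = ½·(7·(-6−7) + 6·(7−(-7)) + (-8)·(-7−(-6))) = ½·(-91 + 84 + 8) = 1/2.
[GEF] = ½·((16/7)·(-6−7) + 6·(7−(-18/7)) + (-8)·(-18/7−(-6))) = ½·(-208/7 + 402/7 − 192/7) = 1/7, so the D-coordinate is (1/7)/(1/2) = 2/7.
[DGF] = ½·(7·(-18/7−7) + (16/7)·(7−(-7)) + (-8)·(-7−(-18/7))) = ½·(-67 + 32 + 248/7) = 3/14, so the E-coordinate is 3/7.
[DEG] = ½·(7·(-6−(-18/7)) + 6·(-18/7−(-7)) + (16/7)·(-7−(-6))) = ½·(-24 + 186/7 − 16/7) = 1/7, so the F-coordinate is 2/7.

(2/7, 3/7, 2/7)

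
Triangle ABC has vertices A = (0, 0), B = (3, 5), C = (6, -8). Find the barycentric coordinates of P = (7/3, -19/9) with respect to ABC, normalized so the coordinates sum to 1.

(5/9, 1/9, 1/3)

Signed area of the reference triangle: [ABC] = ½·(0·(5−(-8)) + 3·(-8−0) + 6·(0−5)) = ½·(0 − 24 − 30) = -27.
[PBC] = ½·((7/3)·(5−(-8)) + 3·(-8−(-19/9)) + 6·(-19/9−5)) = ½·(91/3 − 53/3 − 128/3) = -15, so the A-coordinate is (-15)/(-27) = 5/9.
[APC] = ½·(0·(-19/9−(-8)) + (7/3)·(-8−0) + 6·(0−(-19/9))) = ½·(0 − 56/3 + 38/3) = -3, so the B-coordinate is 1/9.
[ABP] = ½·(0·(5−(-19/9)) + 3·(-19/9−0) + (7/3)·(0−5)) = ½·(0 − 19/3 − 35/3) = -9, so the C-coordinate is 1/3.
Check: 5/9 + 1/9 + 1/3 = 1.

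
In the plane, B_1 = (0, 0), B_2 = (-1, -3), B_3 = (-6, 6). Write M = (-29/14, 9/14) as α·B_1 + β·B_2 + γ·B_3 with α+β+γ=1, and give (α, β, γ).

Signed area of the reference triangle: [B_1B_2B_3] = ½·(0·(-3−6) + (-1)·(6−0) + (-6)·(0−(-3))) = ½·(0 − 6 − 18) = -12.
[MB_2B_3] = ½·((-29/14)·(-3−6) + (-1)·(6−(9/14)) + (-6)·(9/14−(-3))) = ½·(261/14 − 75/14 − 153/7) = -30/7, so the B_1-coordinate is (-30/7)/(-12) = 5/14.
[B_1MB_3] = ½·(0·(9/14−6) + (-29/14)·(6−0) + (-6)·(0−(9/14))) = ½·(0 − 87/7 + 27/7) = -30/7, so the B_2-coordinate is 5/14.
[B_1B_2M] = ½·(0·(-3−(9/14)) + (-1)·(9/14−0) + (-29/14)·(0−(-3))) = ½·(0 − 9/14 − 87/14) = -24/7, so the B_3-coordinate is 2/7.

(5/14, 5/14, 2/7)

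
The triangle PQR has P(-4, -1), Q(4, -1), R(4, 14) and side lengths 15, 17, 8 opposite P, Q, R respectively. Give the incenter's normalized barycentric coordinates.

(3/8, 17/40, 1/5)

The incenter has barycentric coordinates proportional to the opposite side lengths: (15 : 17 : 8).
Normalizing by 15+17+8 = 40 gives (3/8, 17/40, 1/5).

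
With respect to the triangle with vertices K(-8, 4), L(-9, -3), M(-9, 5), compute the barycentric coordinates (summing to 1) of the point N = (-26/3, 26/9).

(1/3, 2/9, 4/9)

Signed area of the reference triangle: [KLM] = ½·((-8)·(-3−5) + (-9)·(5−4) + (-9)·(4−(-3))) = ½·(64 − 9 − 63) = -4.
[NLM] = ½·((-26/3)·(-3−5) + (-9)·(5−(26/9)) + (-9)·(26/9−(-3))) = ½·(208/3 − 19 − 53) = -4/3, so the K-coordinate is (-4/3)/(-4) = 1/3.
[KNM] = ½·((-8)·(26/9−5) + (-26/3)·(5−4) + (-9)·(4−(26/9))) = ½·(152/9 − 26/3 − 10) = -8/9, so the L-coordinate is 2/9.
[KLN] = ½·((-8)·(-3−(26/9)) + (-9)·(26/9−4) + (-26/3)·(4−(-3))) = ½·(424/9 + 10 − 182/3) = -16/9, so the M-coordinate is 4/9.
Check: 1/3 + 2/9 + 4/9 = 1.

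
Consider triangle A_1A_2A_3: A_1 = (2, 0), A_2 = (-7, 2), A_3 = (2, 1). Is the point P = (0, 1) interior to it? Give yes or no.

Barycentric coordinates of P: (2/9, 2/9, 5/9).
The three coordinates are positive, positive, positive; a point is interior exactly when all three are positive.

yes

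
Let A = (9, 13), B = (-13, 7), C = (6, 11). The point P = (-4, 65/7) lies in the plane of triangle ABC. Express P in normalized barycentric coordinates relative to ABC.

(2/7, 4/7, 1/7)

Signed area of the reference triangle: [ABC] = ½·(9·(7−11) + (-13)·(11−13) + 6·(13−7)) = ½·(-36 + 26 + 36) = 13.
[PBC] = ½·((-4)·(7−11) + (-13)·(11−(65/7)) + 6·(65/7−7)) = ½·(16 − 156/7 + 96/7) = 26/7, so the A-coordinate is (26/7)/13 = 2/7.
[APC] = ½·(9·(65/7−11) + (-4)·(11−13) + 6·(13−(65/7))) = ½·(-108/7 + 8 + 156/7) = 52/7, so the B-coordinate is 4/7.
[ABP] = ½·(9·(7−(65/7)) + (-13)·(65/7−13) + (-4)·(13−7)) = ½·(-144/7 + 338/7 − 24) = 13/7, so the C-coordinate is 1/7.
Check: 2/7 + 4/7 + 1/7 = 1.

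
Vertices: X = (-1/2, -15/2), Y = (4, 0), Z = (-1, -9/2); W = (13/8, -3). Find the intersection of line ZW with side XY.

(5/2, -5/2)

Barycentric coordinates of W with respect to XYZ: (1/4, 1/2, 1/4).
On side XY the Z-coordinate is zero; dropping W's Z-weight 1/4 and renormalizing the remaining 1/4 : 1/2 gives weights 1/3, 2/3 on X, Y.
V = (1/3)·(-1/2, -15/2) + (2/3)·(4, 0) = (5/2, -5/2).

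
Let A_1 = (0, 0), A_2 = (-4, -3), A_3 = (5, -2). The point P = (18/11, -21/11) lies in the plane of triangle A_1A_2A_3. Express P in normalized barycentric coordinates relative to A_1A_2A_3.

(2/11, 3/11, 6/11)

Signed area of the reference triangle: [A_1A_2A_3] = ½·(0·(-3−(-2)) + (-4)·(-2−0) + 5·(0−(-3))) = ½·(0 + 8 + 15) = 23/2.
[PA_2A_3] = ½·((18/11)·(-3−(-2)) + (-4)·(-2−(-21/11)) + 5·(-21/11−(-3))) = ½·(-18/11 + 4/11 + 60/11) = 23/11, so the A_1-coordinate is (23/11)/(23/2) = 2/11.
[A_1PA_3] = ½·(0·(-21/11−(-2)) + (18/11)·(-2−0) + 5·(0−(-21/11))) = ½·(0 − 36/11 + 105/11) = 69/22, so the A_2-coordinate is 3/11.
[A_1A_2P] = ½·(0·(-3−(-21/11)) + (-4)·(-21/11−0) + (18/11)·(0−(-3))) = ½·(0 + 84/11 + 54/11) = 69/11, so the A_3-coordinate is 6/11.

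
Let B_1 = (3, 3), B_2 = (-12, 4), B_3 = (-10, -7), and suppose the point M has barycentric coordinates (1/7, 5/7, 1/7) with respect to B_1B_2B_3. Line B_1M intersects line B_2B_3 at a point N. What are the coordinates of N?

(-35/3, 13/6)

Line B_1M meets B_2B_3 where the B_1-coordinate vanishes; zeroing M's B_1-weight and renormalizing leaves B_2, B_3-weights 5/7 : 1/7 → (5/6, 1/6).
So N = (5/6)·B_2 + (1/6)·B_3 = (-35/3, 13/6).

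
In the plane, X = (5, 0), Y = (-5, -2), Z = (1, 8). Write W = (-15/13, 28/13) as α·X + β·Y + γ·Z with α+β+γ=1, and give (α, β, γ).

(2/13, 6/13, 5/13)

Signed area of the reference triangle: [XYZ] = ½·(5·(-2−8) + (-5)·(8−0) + 1·(0−(-2))) = ½·(-50 − 40 + 2) = -44.
[WYZ] = ½·((-15/13)·(-2−8) + (-5)·(8−(28/13)) + 1·(28/13−(-2))) = ½·(150/13 − 380/13 + 54/13) = -88/13, so the X-coordinate is (-88/13)/(-44) = 2/13.
[XWZ] = ½·(5·(28/13−8) + (-15/13)·(8−0) + 1·(0−(28/13))) = ½·(-380/13 − 120/13 − 28/13) = -264/13, so the Y-coordinate is 6/13.
[XYW] = ½·(5·(-2−(28/13)) + (-5)·(28/13−0) + (-15/13)·(0−(-2))) = ½·(-270/13 − 140/13 − 30/13) = -220/13, so the Z-coordinate is 5/13.
Check: 2/13 + 6/13 + 5/13 = 1.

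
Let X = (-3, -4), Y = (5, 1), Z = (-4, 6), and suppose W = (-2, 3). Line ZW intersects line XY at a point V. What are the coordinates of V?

(1, -3/2)

Barycentric coordinates of W with respect to XYZ: (1/5, 1/5, 3/5).
On side XY the Z-coordinate is zero; dropping W's Z-weight 3/5 and renormalizing the remaining 1/5 : 1/5 gives weights 1/2, 1/2 on X, Y.
V = (1/2)·(-3, -4) + (1/2)·(5, 1) = (1, -3/2).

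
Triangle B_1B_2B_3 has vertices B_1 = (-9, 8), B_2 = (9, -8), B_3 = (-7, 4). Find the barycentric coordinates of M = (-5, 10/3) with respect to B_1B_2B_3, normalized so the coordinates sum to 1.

(1/3, 1/6, 1/2)

Signed area of the reference triangle: [B_1B_2B_3] = ½·((-9)·(-8−4) + 9·(4−8) + (-7)·(8−(-8))) = ½·(108 − 36 − 112) = -20.
[MB_2B_3] = ½·((-5)·(-8−4) + 9·(4−(10/3)) + (-7)·(10/3−(-8))) = ½·(60 + 6 − 238/3) = -20/3, so the B_1-coordinate is (-20/3)/(-20) = 1/3.
[B_1MB_3] = ½·((-9)·(10/3−4) + (-5)·(4−8) + (-7)·(8−(10/3))) = ½·(6 + 20 − 98/3) = -10/3, so the B_2-coordinate is 1/6.
[B_1B_2M] = ½·((-9)·(-8−(10/3)) + 9·(10/3−8) + (-5)·(8−(-8))) = ½·(102 − 42 − 80) = -10, so the B_3-coordinate is 1/2.
Check: 1/3 + 1/6 + 1/2 = 1.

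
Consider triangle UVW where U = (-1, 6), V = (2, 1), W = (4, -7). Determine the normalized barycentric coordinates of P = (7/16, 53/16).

(9/16, 3/8, 1/16)

Signed area of the reference triangle: [UVW] = ½·((-1)·(1−(-7)) + 2·(-7−6) + 4·(6−1)) = ½·(-8 − 26 + 20) = -7.
[PVW] = ½·((7/16)·(1−(-7)) + 2·(-7−(53/16)) + 4·(53/16−1)) = ½·(7/2 − 165/8 + 37/4) = -63/16, so the U-coordinate is (-63/16)/(-7) = 9/16.
[UPW] = ½·((-1)·(53/16−(-7)) + (7/16)·(-7−6) + 4·(6−(53/16))) = ½·(-165/16 − 91/16 + 43/4) = -21/8, so the V-coordinate is 3/8.
[UVP] = ½·((-1)·(1−(53/16)) + 2·(53/16−6) + (7/16)·(6−1)) = ½·(37/16 − 43/8 + 35/16) = -7/16, so the W-coordinate is 1/16.
Check: 9/16 + 3/8 + 1/16 = 1.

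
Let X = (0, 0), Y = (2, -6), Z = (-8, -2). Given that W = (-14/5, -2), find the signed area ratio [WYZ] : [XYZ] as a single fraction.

2/5

[XYZ] = ½·(0·(-6−(-2)) + 2·(-2−0) + (-8)·(0−(-6))) = ½·(0 − 4 − 48) = -26.
[WYZ] = ½·((-14/5)·(-6−(-2)) + 2·(-2−(-2)) + (-8)·(-2−(-6))) = ½·(56/5 + 0 − 32) = -52/5, so the ratio is (-52/5)/(-26) = 2/5.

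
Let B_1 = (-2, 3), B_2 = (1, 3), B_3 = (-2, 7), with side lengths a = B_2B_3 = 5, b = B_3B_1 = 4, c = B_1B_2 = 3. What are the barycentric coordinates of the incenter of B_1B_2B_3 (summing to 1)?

The incenter has barycentric coordinates proportional to the opposite side lengths: (5 : 4 : 3).
Normalizing by 5+4+3 = 12 gives (5/12, 1/3, 1/4).

(5/12, 1/3, 1/4)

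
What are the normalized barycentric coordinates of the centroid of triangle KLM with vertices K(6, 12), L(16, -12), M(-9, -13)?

The centroid is the average of the vertices, so each weight is 1/3.

(1/3, 1/3, 1/3)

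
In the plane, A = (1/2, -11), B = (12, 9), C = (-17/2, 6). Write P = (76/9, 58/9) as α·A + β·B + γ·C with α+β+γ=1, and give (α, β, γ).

Signed area of the reference triangle: [ABC] = ½·((1/2)·(9−6) + 12·(6−(-11)) + (-17/2)·(-11−9)) = ½·(3/2 + 204 + 170) = 751/4.
[PBC] = ½·((76/9)·(9−6) + 12·(6−(58/9)) + (-17/2)·(58/9−9)) = ½·(76/3 − 16/3 + 391/18) = 751/36, so the A-coordinate is (751/36)/(751/4) = 1/9.
[APC] = ½·((1/2)·(58/9−6) + (76/9)·(6−(-11)) + (-17/2)·(-11−(58/9))) = ½·(2/9 + 1292/9 + 2669/18) = 5257/36, so the B-coordinate is 7/9.
[ABP] = ½·((1/2)·(9−(58/9)) + 12·(58/9−(-11)) + (76/9)·(-11−9)) = ½·(23/18 + 628/3 − 1520/9) = 751/36, so the C-coordinate is 1/9.
Check: 1/9 + 7/9 + 1/9 = 1.

(1/9, 7/9, 1/9)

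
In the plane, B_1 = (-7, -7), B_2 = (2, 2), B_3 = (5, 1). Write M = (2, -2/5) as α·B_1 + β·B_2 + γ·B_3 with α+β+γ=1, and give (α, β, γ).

Signed area of the reference triangle: [B_1B_2B_3] = ½·((-7)·(2−1) + 2·(1−(-7)) + 5·(-7−2)) = ½·(-7 + 16 − 45) = -18.
[MB_2B_3] = ½·(2·(2−1) + 2·(1−(-2/5)) + 5·(-2/5−2)) = ½·(2 + 14/5 − 12) = -18/5, so the B_1-coordinate is (-18/5)/(-18) = 1/5.
[B_1MB_3] = ½·((-7)·(-2/5−1) + 2·(1−(-7)) + 5·(-7−(-2/5))) = ½·(49/5 + 16 − 33) = -18/5, so the B_2-coordinate is 1/5.
[B_1B_2M] = ½·((-7)·(2−(-2/5)) + 2·(-2/5−(-7)) + 2·(-7−2)) = ½·(-84/5 + 66/5 − 18) = -54/5, so the B_3-coordinate is 3/5.
Check: 1/5 + 1/5 + 3/5 = 1.

(1/5, 1/5, 3/5)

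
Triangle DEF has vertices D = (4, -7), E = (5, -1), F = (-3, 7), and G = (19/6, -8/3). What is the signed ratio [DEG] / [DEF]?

[DEF] = ½·(4·(-1−7) + 5·(7−(-7)) + (-3)·(-7−(-1))) = ½·(-32 + 70 + 18) = 28.
[DEG] = ½·(4·(-1−(-8/3)) + 5·(-8/3−(-7)) + (19/6)·(-7−(-1))) = ½·(20/3 + 65/3 − 19) = 14/3, so the ratio is (14/3)/28 = 1/6.

1/6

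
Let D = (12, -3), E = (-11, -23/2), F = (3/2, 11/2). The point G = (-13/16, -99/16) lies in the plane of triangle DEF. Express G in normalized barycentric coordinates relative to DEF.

Signed area of the reference triangle: [DEF] = ½·(12·(-23/2−(11/2)) + (-11)·(11/2−(-3)) + (3/2)·(-3−(-23/2))) = ½·(-204 − 187/2 + 51/4) = -1139/8.
[GEF] = ½·((-13/16)·(-23/2−(11/2)) + (-11)·(11/2−(-99/16)) + (3/2)·(-99/16−(-23/2))) = ½·(221/16 − 2057/16 + 255/32) = -3417/64, so the D-coordinate is (-3417/64)/(-1139/8) = 3/8.
[DGF] = ½·(12·(-99/16−(11/2)) + (-13/16)·(11/2−(-3)) + (3/2)·(-3−(-99/16))) = ½·(-561/4 − 221/32 + 153/32) = -1139/16, so the E-coordinate is 1/2.
[DEG] = ½·(12·(-23/2−(-99/16)) + (-11)·(-99/16−(-3)) + (-13/16)·(-3−(-23/2))) = ½·(-255/4 + 561/16 − 221/32) = -1139/64, so the F-coordinate is 1/8.

(3/8, 1/2, 1/8)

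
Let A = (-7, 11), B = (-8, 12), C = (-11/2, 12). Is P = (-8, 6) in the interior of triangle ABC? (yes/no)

Barycentric coordinates of P: (6, -13/5, -12/5).
The three coordinates are positive, negative, negative; a point is interior exactly when all three are positive.

no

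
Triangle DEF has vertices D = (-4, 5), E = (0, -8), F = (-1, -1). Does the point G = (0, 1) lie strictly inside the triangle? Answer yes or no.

Barycentric coordinates of G: (-3/5, -4/5, 12/5).
The three coordinates are negative, negative, positive; a point is interior exactly when all three are positive.

no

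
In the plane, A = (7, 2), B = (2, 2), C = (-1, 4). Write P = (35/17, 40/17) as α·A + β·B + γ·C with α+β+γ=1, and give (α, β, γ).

(2/17, 12/17, 3/17)

Signed area of the reference triangle: [ABC] = ½·(7·(2−4) + 2·(4−2) + (-1)·(2−2)) = ½·(-14 + 4 + 0) = -5.
[PBC] = ½·((35/17)·(2−4) + 2·(4−(40/17)) + (-1)·(40/17−2)) = ½·(-70/17 + 56/17 − 6/17) = -10/17, so the A-coordinate is (-10/17)/(-5) = 2/17.
[APC] = ½·(7·(40/17−4) + (35/17)·(4−2) + (-1)·(2−(40/17))) = ½·(-196/17 + 70/17 + 6/17) = -60/17, so the B-coordinate is 12/17.
[ABP] = ½·(7·(2−(40/17)) + 2·(40/17−2) + (35/17)·(2−2)) = ½·(-42/17 + 12/17 + 0) = -15/17, so the C-coordinate is 3/17.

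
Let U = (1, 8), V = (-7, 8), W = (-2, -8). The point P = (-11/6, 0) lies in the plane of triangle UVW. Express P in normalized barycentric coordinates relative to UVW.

(1/3, 1/6, 1/2)

Signed area of the reference triangle: [UVW] = ½·(1·(8−(-8)) + (-7)·(-8−8) + (-2)·(8−8)) = ½·(16 + 112 + 0) = 64.
[PVW] = ½·((-11/6)·(8−(-8)) + (-7)·(-8−0) + (-2)·(0−8)) = ½·(-88/3 + 56 + 16) = 64/3, so the U-coordinate is (64/3)/64 = 1/3.
[UPW] = ½·(1·(0−(-8)) + (-11/6)·(-8−8) + (-2)·(8−0)) = ½·(8 + 88/3 − 16) = 32/3, so the V-coordinate is 1/6.
[UVP] = ½·(1·(8−0) + (-7)·(0−8) + (-11/6)·(8−8)) = ½·(8 + 56 + 0) = 32, so the W-coordinate is 1/2.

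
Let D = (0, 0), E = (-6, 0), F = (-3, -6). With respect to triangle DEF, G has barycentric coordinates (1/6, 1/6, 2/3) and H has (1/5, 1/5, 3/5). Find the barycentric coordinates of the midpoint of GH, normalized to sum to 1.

(11/60, 11/60, 19/30)

Since both coordinate triples sum to 1, the midpoint's barycentrics are the componentwise average.
(1/6+1/5)/2 = 11/60; similarly 11/60 and 19/30.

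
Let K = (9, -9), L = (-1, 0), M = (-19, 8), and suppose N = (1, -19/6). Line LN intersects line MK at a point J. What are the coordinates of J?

Barycentric coordinates of N with respect to KLM: (1/2, 1/3, 1/6).
On side MK the L-coordinate is zero; dropping N's L-weight 1/3 and renormalizing the remaining 1/6 : 1/2 gives weights 1/4, 3/4 on M, K.
J = (1/4)·(-19, 8) + (3/4)·(9, -9) = (2, -19/4).

(2, -19/4)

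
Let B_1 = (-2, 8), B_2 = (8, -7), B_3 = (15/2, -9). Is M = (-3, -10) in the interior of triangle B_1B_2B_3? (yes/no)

no

Barycentric coordinates of M: (41/55, -376/55, 78/11).
The three coordinates are positive, negative, positive; a point is interior exactly when all three are positive.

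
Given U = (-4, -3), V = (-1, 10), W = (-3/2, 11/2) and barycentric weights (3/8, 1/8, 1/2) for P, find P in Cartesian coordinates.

P = (3/8)·U + (1/8)·V + (1/2)·W.
x-coordinate: (3/8)·(-4) + (1/8)·(-1) + (1/2)·(-3/2) = -19/8.
y-coordinate: (3/8)·(-3) + (1/8)·10 + (1/2)·(11/2) = 23/8.

(-19/8, 23/8)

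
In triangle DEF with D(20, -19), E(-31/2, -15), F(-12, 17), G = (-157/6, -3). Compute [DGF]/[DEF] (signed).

[DEF] = ½·(20·(-15−17) + (-31/2)·(17−(-19)) + (-12)·(-19−(-15))) = ½·(-640 − 558 + 48) = -575.
[DGF] = ½·(20·(-3−17) + (-157/6)·(17−(-19)) + (-12)·(-19−(-3))) = ½·(-400 − 942 + 192) = -575, so the ratio is (-575)/(-575) = 1.

1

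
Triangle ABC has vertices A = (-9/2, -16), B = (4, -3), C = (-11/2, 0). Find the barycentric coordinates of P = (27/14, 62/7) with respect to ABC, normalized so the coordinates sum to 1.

Signed area of the reference triangle: [ABC] = ½·((-9/2)·(-3−0) + 4·(0−(-16)) + (-11/2)·(-16−(-3))) = ½·(27/2 + 64 + 143/2) = 149/2.
[PBC] = ½·((27/14)·(-3−0) + 4·(0−(62/7)) + (-11/2)·(62/7−(-3))) = ½·(-81/14 − 248/7 − 913/14) = -745/14, so the A-coordinate is (-745/14)/(149/2) = -5/7.
[APC] = ½·((-9/2)·(62/7−0) + (27/14)·(0−(-16)) + (-11/2)·(-16−(62/7))) = ½·(-279/7 + 216/7 + 957/7) = 447/7, so the B-coordinate is 6/7.
[ABP] = ½·((-9/2)·(-3−(62/7)) + 4·(62/7−(-16)) + (27/14)·(-16−(-3))) = ½·(747/14 + 696/7 − 351/14) = 447/7, so the C-coordinate is 6/7.
Check: -5/7 + 6/7 + 6/7 = 1.

(-5/7, 6/7, 6/7)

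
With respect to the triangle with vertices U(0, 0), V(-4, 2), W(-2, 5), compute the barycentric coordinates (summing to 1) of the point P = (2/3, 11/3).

(2/3, -2/3, 1)

Signed area of the reference triangle: [UVW] = ½·(0·(2−5) + (-4)·(5−0) + (-2)·(0−2)) = ½·(0 − 20 + 4) = -8.
[PVW] = ½·((2/3)·(2−5) + (-4)·(5−(11/3)) + (-2)·(11/3−2)) = ½·(-2 − 16/3 − 10/3) = -16/3, so the U-coordinate is (-16/3)/(-8) = 2/3.
[UPW] = ½·(0·(11/3−5) + (2/3)·(5−0) + (-2)·(0−(11/3))) = ½·(0 + 10/3 + 22/3) = 16/3, so the V-coordinate is -2/3.
[UVP] = ½·(0·(2−(11/3)) + (-4)·(11/3−0) + (2/3)·(0−2)) = ½·(0 − 44/3 − 4/3) = -8, so the W-coordinate is 1.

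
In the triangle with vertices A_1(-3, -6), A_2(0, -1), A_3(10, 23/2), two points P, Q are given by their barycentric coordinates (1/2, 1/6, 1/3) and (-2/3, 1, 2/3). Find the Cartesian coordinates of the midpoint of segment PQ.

Barycentric coordinates of the midpoint are the average: (-1/12, 7/12, 1/2).
Converting: (-1/12)·A_1 + (7/12)·A_2 + (1/2)·A_3 = (21/4, 17/3).

(21/4, 17/3)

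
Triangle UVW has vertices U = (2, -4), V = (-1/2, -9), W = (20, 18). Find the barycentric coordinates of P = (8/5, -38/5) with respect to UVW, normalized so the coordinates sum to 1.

Signed area of the reference triangle: [UVW] = ½·(2·(-9−18) + (-1/2)·(18−(-4)) + 20·(-4−(-9))) = ½·(-54 − 11 + 100) = 35/2.
[PVW] = ½·((8/5)·(-9−18) + (-1/2)·(18−(-38/5)) + 20·(-38/5−(-9))) = ½·(-216/5 − 64/5 + 28) = -14, so the U-coordinate is (-14)/(35/2) = -4/5.
[UPW] = ½·(2·(-38/5−18) + (8/5)·(18−(-4)) + 20·(-4−(-38/5))) = ½·(-256/5 + 176/5 + 72) = 28, so the V-coordinate is 8/5.
[UVP] = ½·(2·(-9−(-38/5)) + (-1/2)·(-38/5−(-4)) + (8/5)·(-4−(-9))) = ½·(-14/5 + 9/5 + 8) = 7/2, so the W-coordinate is 1/5.

(-4/5, 8/5, 1/5)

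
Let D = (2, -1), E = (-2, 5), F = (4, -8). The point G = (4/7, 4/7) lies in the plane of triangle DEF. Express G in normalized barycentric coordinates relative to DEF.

(3/7, 3/7, 1/7)

Signed area of the reference triangle: [DEF] = ½·(2·(5−(-8)) + (-2)·(-8−(-1)) + 4·(-1−5)) = ½·(26 + 14 − 24) = 8.
[GEF] = ½·((4/7)·(5−(-8)) + (-2)·(-8−(4/7)) + 4·(4/7−5)) = ½·(52/7 + 120/7 − 124/7) = 24/7, so the D-coordinate is (24/7)/8 = 3/7.
[DGF] = ½·(2·(4/7−(-8)) + (4/7)·(-8−(-1)) + 4·(-1−(4/7))) = ½·(120/7 − 4 − 44/7) = 24/7, so the E-coordinate is 3/7.
[DEG] = ½·(2·(5−(4/7)) + (-2)·(4/7−(-1)) + (4/7)·(-1−5)) = ½·(62/7 − 22/7 − 24/7) = 8/7, so the F-coordinate is 1/7.
Check: 3/7 + 3/7 + 1/7 = 1.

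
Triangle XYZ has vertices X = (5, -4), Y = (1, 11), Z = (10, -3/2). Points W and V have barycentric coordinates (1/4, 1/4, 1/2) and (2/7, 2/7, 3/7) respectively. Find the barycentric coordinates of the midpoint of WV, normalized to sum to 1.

Since both coordinate triples sum to 1, the midpoint's barycentrics are the componentwise average.
(1/4+2/7)/2 = 15/56; similarly 15/56 and 13/28.

(15/56, 15/56, 13/28)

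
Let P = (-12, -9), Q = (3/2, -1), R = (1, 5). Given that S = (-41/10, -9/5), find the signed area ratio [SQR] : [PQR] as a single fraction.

[PQR] = ½·((-12)·(-1−5) + (3/2)·(5−(-9)) + 1·(-9−(-1))) = ½·(72 + 21 − 8) = 85/2.
[SQR] = ½·((-41/10)·(-1−5) + (3/2)·(5−(-9/5)) + 1·(-9/5−(-1))) = ½·(123/5 + 51/5 − 4/5) = 17, so the ratio is 17/(85/2) = 2/5.

2/5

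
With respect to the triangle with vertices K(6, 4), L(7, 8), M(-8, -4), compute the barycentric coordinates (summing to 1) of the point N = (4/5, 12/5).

Signed area of the reference triangle: [KLM] = ½·(6·(8−(-4)) + 7·(-4−4) + (-8)·(4−8)) = ½·(72 − 56 + 32) = 24.
[NLM] = ½·((4/5)·(8−(-4)) + 7·(-4−(12/5)) + (-8)·(12/5−8)) = ½·(48/5 − 224/5 + 224/5) = 24/5, so the K-coordinate is (24/5)/24 = 1/5.
[KNM] = ½·(6·(12/5−(-4)) + (4/5)·(-4−4) + (-8)·(4−(12/5))) = ½·(192/5 − 32/5 − 64/5) = 48/5, so the L-coordinate is 2/5.
[KLN] = ½·(6·(8−(12/5)) + 7·(12/5−4) + (4/5)·(4−8)) = ½·(168/5 − 56/5 − 16/5) = 48/5, so the M-coordinate is 2/5.
Check: 1/5 + 2/5 + 2/5 = 1.

(1/5, 2/5, 2/5)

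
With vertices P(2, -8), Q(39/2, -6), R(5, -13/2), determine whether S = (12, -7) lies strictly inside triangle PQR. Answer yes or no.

Barycentric coordinates of S: (43/81, 16/27, -10/81).
The three coordinates are positive, positive, negative; a point is interior exactly when all three are positive.

no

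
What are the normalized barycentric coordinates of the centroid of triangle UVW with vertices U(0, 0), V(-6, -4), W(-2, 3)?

The centroid is the average of the vertices, so each weight is 1/3.

(1/3, 1/3, 1/3)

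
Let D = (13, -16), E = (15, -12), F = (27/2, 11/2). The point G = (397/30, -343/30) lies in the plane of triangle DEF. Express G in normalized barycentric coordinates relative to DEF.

Signed area of the reference triangle: [DEF] = ½·(13·(-12−(11/2)) + 15·(11/2−(-16)) + (27/2)·(-16−(-12))) = ½·(-455/2 + 645/2 − 54) = 41/2.
[GEF] = ½·((397/30)·(-12−(11/2)) + 15·(11/2−(-343/30)) + (27/2)·(-343/30−(-12))) = ½·(-2779/12 + 254 + 153/20) = 451/30, so the D-coordinate is (451/30)/(41/2) = 11/15.
[DGF] = ½·(13·(-343/30−(11/2)) + (397/30)·(11/2−(-16)) + (27/2)·(-16−(-343/30))) = ½·(-3302/15 + 17071/60 − 1233/20) = 41/30, so the E-coordinate is 1/15.
[DEG] = ½·(13·(-12−(-343/30)) + 15·(-343/30−(-16)) + (397/30)·(-16−(-12))) = ½·(-221/30 + 137/2 − 794/15) = 41/10, so the F-coordinate is 1/5.

(11/15, 1/15, 1/5)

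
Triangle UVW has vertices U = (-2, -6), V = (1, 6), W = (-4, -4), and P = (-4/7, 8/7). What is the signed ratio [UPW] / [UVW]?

[UVW] = ½·((-2)·(6−(-4)) + 1·(-4−(-6)) + (-4)·(-6−6)) = ½·(-20 + 2 + 48) = 15.
[UPW] = ½·((-2)·(8/7−(-4)) + (-4/7)·(-4−(-6)) + (-4)·(-6−(8/7))) = ½·(-72/7 − 8/7 + 200/7) = 60/7, so the ratio is (60/7)/15 = 4/7.

4/7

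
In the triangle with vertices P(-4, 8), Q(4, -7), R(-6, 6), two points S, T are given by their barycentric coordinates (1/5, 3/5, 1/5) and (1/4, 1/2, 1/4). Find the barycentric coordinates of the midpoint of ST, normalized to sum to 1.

(9/40, 11/20, 9/40)

Since both coordinate triples sum to 1, the midpoint's barycentrics are the componentwise average.
(1/5+1/4)/2 = 9/40; similarly 11/20 and 9/40.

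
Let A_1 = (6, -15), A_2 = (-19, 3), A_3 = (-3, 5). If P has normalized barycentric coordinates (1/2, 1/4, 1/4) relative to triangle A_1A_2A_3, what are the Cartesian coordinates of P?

P = (1/2)·A_1 + (1/4)·A_2 + (1/4)·A_3.
x-coordinate: (1/2)·6 + (1/4)·(-19) + (1/4)·(-3) = -5/2.
y-coordinate: (1/2)·(-15) + (1/4)·3 + (1/4)·5 = -11/2.

(-5/2, -11/2)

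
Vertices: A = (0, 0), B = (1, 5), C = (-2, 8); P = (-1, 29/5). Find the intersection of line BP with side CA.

Barycentric coordinates of P with respect to ABC: (1/5, 1/5, 3/5).
On side CA the B-coordinate is zero; dropping P's B-weight 1/5 and renormalizing the remaining 3/5 : 1/5 gives weights 3/4, 1/4 on C, A.
Q = (3/4)·(-2, 8) + (1/4)·(0, 0) = (-3/2, 6).

(-3/2, 6)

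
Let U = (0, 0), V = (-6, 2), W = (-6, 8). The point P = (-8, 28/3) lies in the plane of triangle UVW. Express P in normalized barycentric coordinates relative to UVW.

(-1/3, 2/9, 10/9)

Signed area of the reference triangle: [UVW] = ½·(0·(2−8) + (-6)·(8−0) + (-6)·(0−2)) = ½·(0 − 48 + 12) = -18.
[PVW] = ½·((-8)·(2−8) + (-6)·(8−(28/3)) + (-6)·(28/3−2)) = ½·(48 + 8 − 44) = 6, so the U-coordinate is 6/(-18) = -1/3.
[UPW] = ½·(0·(28/3−8) + (-8)·(8−0) + (-6)·(0−(28/3))) = ½·(0 − 64 + 56) = -4, so the V-coordinate is 2/9.
[UVP] = ½·(0·(2−(28/3)) + (-6)·(28/3−0) + (-8)·(0−2)) = ½·(0 − 56 + 16) = -20, so the W-coordinate is 10/9.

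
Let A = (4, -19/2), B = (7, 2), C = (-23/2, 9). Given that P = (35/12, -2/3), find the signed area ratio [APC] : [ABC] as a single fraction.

[ABC] = ½·(4·(2−9) + 7·(9−(-19/2)) + (-23/2)·(-19/2−2)) = ½·(-28 + 259/2 + 529/4) = 935/8.
[APC] = ½·(4·(-2/3−9) + (35/12)·(9−(-19/2)) + (-23/2)·(-19/2−(-2/3))) = ½·(-116/3 + 1295/24 + 1219/12) = 935/16, so the ratio is (935/16)/(935/8) = 1/2.

1/2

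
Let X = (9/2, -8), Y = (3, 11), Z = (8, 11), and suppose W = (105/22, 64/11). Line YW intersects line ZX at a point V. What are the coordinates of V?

(25/4, 3/2)

Barycentric coordinates of W with respect to XYZ: (3/11, 5/11, 3/11).
On side ZX the Y-coordinate is zero; dropping W's Y-weight 5/11 and renormalizing the remaining 3/11 : 3/11 gives weights 1/2, 1/2 on Z, X.
V = (1/2)·(8, 11) + (1/2)·(9/2, -8) = (25/4, 3/2).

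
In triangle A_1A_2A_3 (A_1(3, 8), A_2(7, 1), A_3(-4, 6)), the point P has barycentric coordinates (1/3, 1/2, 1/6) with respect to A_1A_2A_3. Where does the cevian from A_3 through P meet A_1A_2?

(27/5, 19/5)

Line A_3P meets A_1A_2 where the A_3-coordinate vanishes; zeroing P's A_3-weight and renormalizing leaves A_1, A_2-weights 1/3 : 1/2 → (2/5, 3/5).
So Q = (2/5)·A_1 + (3/5)·A_2 = (27/5, 19/5).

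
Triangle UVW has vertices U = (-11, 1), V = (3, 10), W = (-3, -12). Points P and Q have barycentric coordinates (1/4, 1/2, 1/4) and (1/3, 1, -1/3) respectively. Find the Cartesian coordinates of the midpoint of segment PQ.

Barycentric coordinates of the midpoint are the average: (7/24, 3/4, -1/24).
Converting: (7/24)·U + (3/4)·V + (-1/24)·W = (-5/6, 199/24).

(-5/6, 199/24)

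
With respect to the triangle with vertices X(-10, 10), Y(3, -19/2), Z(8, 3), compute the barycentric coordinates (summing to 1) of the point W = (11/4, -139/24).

(1/12, 3/4, 1/6)

Signed area of the reference triangle: [XYZ] = ½·((-10)·(-19/2−3) + 3·(3−10) + 8·(10−(-19/2))) = ½·(125 − 21 + 156) = 130.
[WYZ] = ½·((11/4)·(-19/2−3) + 3·(3−(-139/24)) + 8·(-139/24−(-19/2))) = ½·(-275/8 + 211/8 + 89/3) = 65/6, so the X-coordinate is (65/6)/130 = 1/12.
[XWZ] = ½·((-10)·(-139/24−3) + (11/4)·(3−10) + 8·(10−(-139/24))) = ½·(1055/12 − 77/4 + 379/3) = 195/2, so the Y-coordinate is 3/4.
[XYW] = ½·((-10)·(-19/2−(-139/24)) + 3·(-139/24−10) + (11/4)·(10−(-19/2))) = ½·(445/12 − 379/8 + 429/8) = 65/3, so the Z-coordinate is 1/6.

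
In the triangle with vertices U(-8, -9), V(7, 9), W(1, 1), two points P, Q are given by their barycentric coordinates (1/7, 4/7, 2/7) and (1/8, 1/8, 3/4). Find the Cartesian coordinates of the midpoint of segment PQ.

(211/112, 137/56)

Barycentric coordinates of the midpoint are the average: (15/112, 39/112, 29/56).
Converting: (15/112)·U + (39/112)·V + (29/56)·W = (211/112, 137/56).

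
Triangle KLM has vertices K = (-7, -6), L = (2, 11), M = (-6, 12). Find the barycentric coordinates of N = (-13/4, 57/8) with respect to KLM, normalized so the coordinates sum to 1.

Signed area of the reference triangle: [KLM] = ½·((-7)·(11−12) + 2·(12−(-6)) + (-6)·(-6−11)) = ½·(7 + 36 + 102) = 145/2.
[NLM] = ½·((-13/4)·(11−12) + 2·(12−(57/8)) + (-6)·(57/8−11)) = ½·(13/4 + 39/4 + 93/4) = 145/8, so the K-coordinate is (145/8)/(145/2) = 1/4.
[KNM] = ½·((-7)·(57/8−12) + (-13/4)·(12−(-6)) + (-6)·(-6−(57/8))) = ½·(273/8 − 117/2 + 315/4) = 435/16, so the L-coordinate is 3/8.
[KLN] = ½·((-7)·(11−(57/8)) + 2·(57/8−(-6)) + (-13/4)·(-6−11)) = ½·(-217/8 + 105/4 + 221/4) = 435/16, so the M-coordinate is 3/8.
Check: 1/4 + 3/8 + 3/8 = 1.

(1/4, 3/8, 3/8)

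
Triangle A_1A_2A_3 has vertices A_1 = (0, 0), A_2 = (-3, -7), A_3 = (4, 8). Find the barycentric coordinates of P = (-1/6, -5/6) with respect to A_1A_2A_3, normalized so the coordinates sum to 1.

Signed area of the reference triangle: [A_1A_2A_3] = ½·(0·(-7−8) + (-3)·(8−0) + 4·(0−(-7))) = ½·(0 − 24 + 28) = 2.
[PA_2A_3] = ½·((-1/6)·(-7−8) + (-3)·(8−(-5/6)) + 4·(-5/6−(-7))) = ½·(5/2 − 53/2 + 74/3) = 1/3, so the A_1-coordinate is (1/3)/2 = 1/6.
[A_1PA_3] = ½·(0·(-5/6−8) + (-1/6)·(8−0) + 4·(0−(-5/6))) = ½·(0 − 4/3 + 10/3) = 1, so the A_2-coordinate is 1/2.
[A_1A_2P] = ½·(0·(-7−(-5/6)) + (-3)·(-5/6−0) + (-1/6)·(0−(-7))) = ½·(0 + 5/2 − 7/6) = 2/3, so the A_3-coordinate is 1/3.
Check: 1/6 + 1/2 + 1/3 = 1.

(1/6, 1/2, 1/3)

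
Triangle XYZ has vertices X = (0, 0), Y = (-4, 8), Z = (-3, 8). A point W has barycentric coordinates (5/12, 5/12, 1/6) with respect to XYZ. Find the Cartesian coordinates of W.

(-13/6, 14/3)

W = (5/12)·X + (5/12)·Y + (1/6)·Z.
x-coordinate: (5/12)·0 + (5/12)·(-4) + (1/6)·(-3) = -13/6.
y-coordinate: (5/12)·0 + (5/12)·8 + (1/6)·8 = 14/3.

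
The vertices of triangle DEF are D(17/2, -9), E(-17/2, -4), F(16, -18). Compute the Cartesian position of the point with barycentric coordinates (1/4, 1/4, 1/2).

(8, -49/4)

G = (1/4)·D + (1/4)·E + (1/2)·F.
x-coordinate: (1/4)·(17/2) + (1/4)·(-17/2) + (1/2)·16 = 8.
y-coordinate: (1/4)·(-9) + (1/4)·(-4) + (1/2)·(-18) = -49/4.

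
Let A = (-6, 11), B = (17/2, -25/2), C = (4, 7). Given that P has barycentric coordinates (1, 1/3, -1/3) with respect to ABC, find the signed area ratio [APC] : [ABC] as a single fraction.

The signed ratio [APC]/[ABC] equals the barycentric coordinate of P at vertex B, which is 1/3.

1/3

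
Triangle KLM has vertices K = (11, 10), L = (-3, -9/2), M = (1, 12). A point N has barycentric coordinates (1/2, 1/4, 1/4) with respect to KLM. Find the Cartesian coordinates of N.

(5, 55/8)

N = (1/2)·K + (1/4)·L + (1/4)·M.
x-coordinate: (1/2)·11 + (1/4)·(-3) + (1/4)·1 = 5.
y-coordinate: (1/2)·10 + (1/4)·(-9/2) + (1/4)·12 = 55/8.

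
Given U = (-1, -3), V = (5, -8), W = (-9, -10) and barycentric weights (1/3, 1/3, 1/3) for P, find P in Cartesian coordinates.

P = (1/3)·U + (1/3)·V + (1/3)·W.
x-coordinate: (1/3)·(-1) + (1/3)·5 + (1/3)·(-9) = -5/3.
y-coordinate: (1/3)·(-3) + (1/3)·(-8) + (1/3)·(-10) = -7.

(-5/3, -7)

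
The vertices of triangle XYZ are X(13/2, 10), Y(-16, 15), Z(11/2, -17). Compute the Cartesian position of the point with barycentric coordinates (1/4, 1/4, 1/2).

(3/8, -9/4)

W = (1/4)·X + (1/4)·Y + (1/2)·Z.
x-coordinate: (1/4)·(13/2) + (1/4)·(-16) + (1/2)·(11/2) = 3/8.
y-coordinate: (1/4)·10 + (1/4)·15 + (1/2)·(-17) = -9/4.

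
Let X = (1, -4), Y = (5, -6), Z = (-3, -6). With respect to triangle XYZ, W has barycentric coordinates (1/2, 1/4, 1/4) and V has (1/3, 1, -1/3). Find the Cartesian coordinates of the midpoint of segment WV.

Barycentric coordinates of the midpoint are the average: (5/12, 5/8, -1/24).
Converting: (5/12)·X + (5/8)·Y + (-1/24)·Z = (11/3, -31/6).

(11/3, -31/6)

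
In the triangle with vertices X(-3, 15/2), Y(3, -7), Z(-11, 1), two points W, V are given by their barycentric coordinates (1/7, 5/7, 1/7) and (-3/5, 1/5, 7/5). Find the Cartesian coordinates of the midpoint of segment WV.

Barycentric coordinates of the midpoint are the average: (-8/35, 16/35, 27/35).
Converting: (-8/35)·X + (16/35)·Y + (27/35)·Z = (-45/7, -29/7).

(-45/7, -29/7)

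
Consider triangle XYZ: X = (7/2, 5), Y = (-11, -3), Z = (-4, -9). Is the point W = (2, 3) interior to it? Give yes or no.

Barycentric coordinates of W: (120/143, 6/143, 17/143).
The three coordinates are positive, positive, positive; a point is interior exactly when all three are positive.

yes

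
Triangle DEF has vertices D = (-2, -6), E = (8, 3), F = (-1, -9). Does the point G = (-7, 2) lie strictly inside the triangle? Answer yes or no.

Barycentric coordinates of G: (57/13, -7/39, -125/39).
The three coordinates are positive, negative, negative; a point is interior exactly when all three are positive.

no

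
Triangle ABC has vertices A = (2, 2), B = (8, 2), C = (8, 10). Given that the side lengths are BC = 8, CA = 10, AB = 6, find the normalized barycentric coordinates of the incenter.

(1/3, 5/12, 1/4)

The incenter has barycentric coordinates proportional to the opposite side lengths: (8 : 10 : 6).
Normalizing by 8+10+6 = 24 gives (1/3, 5/12, 1/4).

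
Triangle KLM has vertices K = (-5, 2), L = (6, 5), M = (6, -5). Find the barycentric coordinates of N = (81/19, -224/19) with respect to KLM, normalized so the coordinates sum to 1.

Signed area of the reference triangle: [KLM] = ½·((-5)·(5−(-5)) + 6·(-5−2) + 6·(2−5)) = ½·(-50 − 42 − 18) = -55.
[NLM] = ½·((81/19)·(5−(-5)) + 6·(-5−(-224/19)) + 6·(-224/19−5)) = ½·(810/19 + 774/19 − 1914/19) = -165/19, so the K-coordinate is (-165/19)/(-55) = 3/19.
[KNM] = ½·((-5)·(-224/19−(-5)) + (81/19)·(-5−2) + 6·(2−(-224/19))) = ½·(645/19 − 567/19 + 1572/19) = 825/19, so the L-coordinate is -15/19.
[KLN] = ½·((-5)·(5−(-224/19)) + 6·(-224/19−2) + (81/19)·(2−5)) = ½·(-1595/19 − 1572/19 − 243/19) = -1705/19, so the M-coordinate is 31/19.

(3/19, -15/19, 31/19)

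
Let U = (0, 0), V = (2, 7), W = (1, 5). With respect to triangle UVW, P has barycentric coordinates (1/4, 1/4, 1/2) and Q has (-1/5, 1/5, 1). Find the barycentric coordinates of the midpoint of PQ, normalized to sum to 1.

Since both coordinate triples sum to 1, the midpoint's barycentrics are the componentwise average.
(1/4+-1/5)/2 = 1/40; similarly 9/40 and 3/4.

(1/40, 9/40, 3/4)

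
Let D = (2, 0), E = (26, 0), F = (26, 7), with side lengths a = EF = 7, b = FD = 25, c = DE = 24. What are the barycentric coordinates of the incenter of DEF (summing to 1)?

(1/8, 25/56, 3/7)

The incenter has barycentric coordinates proportional to the opposite side lengths: (7 : 25 : 24).
Normalizing by 7+25+24 = 56 gives (1/8, 25/56, 3/7).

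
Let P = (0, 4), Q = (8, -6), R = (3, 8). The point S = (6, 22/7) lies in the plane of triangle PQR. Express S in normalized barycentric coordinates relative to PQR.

(-2/7, 3/7, 6/7)

Signed area of the reference triangle: [PQR] = ½·(0·(-6−8) + 8·(8−4) + 3·(4−(-6))) = ½·(0 + 32 + 30) = 31.
[SQR] = ½·(6·(-6−8) + 8·(8−(22/7)) + 3·(22/7−(-6))) = ½·(-84 + 272/7 + 192/7) = -62/7, so the P-coordinate is (-62/7)/31 = -2/7.
[PSR] = ½·(0·(22/7−8) + 6·(8−4) + 3·(4−(22/7))) = ½·(0 + 24 + 18/7) = 93/7, so the Q-coordinate is 3/7.
[PQS] = ½·(0·(-6−(22/7)) + 8·(22/7−4) + 6·(4−(-6))) = ½·(0 − 48/7 + 60) = 186/7, so the R-coordinate is 6/7.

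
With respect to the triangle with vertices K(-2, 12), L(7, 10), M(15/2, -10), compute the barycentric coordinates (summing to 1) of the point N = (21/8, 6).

(1/2, 1/4, 1/4)

Signed area of the reference triangle: [KLM] = ½·((-2)·(10−(-10)) + 7·(-10−12) + (15/2)·(12−10)) = ½·(-40 − 154 + 15) = -179/2.
[NLM] = ½·((21/8)·(10−(-10)) + 7·(-10−6) + (15/2)·(6−10)) = ½·(105/2 − 112 − 30) = -179/4, so the K-coordinate is (-179/4)/(-179/2) = 1/2.
[KNM] = ½·((-2)·(6−(-10)) + (21/8)·(-10−12) + (15/2)·(12−6)) = ½·(-32 − 231/4 + 45) = -179/8, so the L-coordinate is 1/4.
[KLN] = ½·((-2)·(10−6) + 7·(6−12) + (21/8)·(12−10)) = ½·(-8 − 42 + 21/4) = -179/8, so the M-coordinate is 1/4.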